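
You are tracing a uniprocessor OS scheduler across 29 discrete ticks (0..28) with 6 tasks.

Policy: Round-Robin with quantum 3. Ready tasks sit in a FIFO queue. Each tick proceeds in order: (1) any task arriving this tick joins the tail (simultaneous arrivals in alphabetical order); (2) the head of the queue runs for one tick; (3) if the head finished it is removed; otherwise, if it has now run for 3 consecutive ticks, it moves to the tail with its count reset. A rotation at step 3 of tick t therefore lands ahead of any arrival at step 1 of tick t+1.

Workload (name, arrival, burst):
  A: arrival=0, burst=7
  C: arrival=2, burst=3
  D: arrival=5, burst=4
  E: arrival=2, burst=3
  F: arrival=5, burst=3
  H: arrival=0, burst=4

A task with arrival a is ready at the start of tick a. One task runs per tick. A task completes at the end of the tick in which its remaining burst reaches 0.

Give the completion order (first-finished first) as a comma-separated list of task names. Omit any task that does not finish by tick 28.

completion order = C, E, F, H, A, D

t=0: queue=[A,H] q_used=0 → run A
t=1: queue=[A,H] q_used=1 → run A
t=2: queue=[A,H,C,E] q_used=2 → run A
t=3: queue=[H,C,E,A] q_used=0 → run H
t=4: queue=[H,C,E,A] q_used=1 → run H
t=5: queue=[H,C,E,A,D,F] q_used=2 → run H
t=6: queue=[C,E,A,D,F,H] q_used=0 → run C
t=7: queue=[C,E,A,D,F,H] q_used=1 → run C
t=8: queue=[C,E,A,D,F,H] q_used=2 → run C
t=9: queue=[E,A,D,F,H] q_used=0 → run E
t=10: queue=[E,A,D,F,H] q_used=1 → run E
t=11: queue=[E,A,D,F,H] q_used=2 → run E
t=12: queue=[A,D,F,H] q_used=0 → run A
t=13: queue=[A,D,F,H] q_used=1 → run A
t=14: queue=[A,D,F,H] q_used=2 → run A
t=15: queue=[D,F,H,A] q_used=0 → run D
t=16: queue=[D,F,H,A] q_used=1 → run D
t=17: queue=[D,F,H,A] q_used=2 → run D
t=18: queue=[F,H,A,D] q_used=0 → run F
t=19: queue=[F,H,A,D] q_used=1 → run F
t=20: queue=[F,H,A,D] q_used=2 → run F
t=21: queue=[H,A,D] q_used=0 → run H
t=22: queue=[A,D] q_used=0 → run A
t=23: queue=[D] q_used=0 → run D
t=24: (idle)
t=25: (idle)
t=26: (idle)
t=27: (idle)
t=28: (idle)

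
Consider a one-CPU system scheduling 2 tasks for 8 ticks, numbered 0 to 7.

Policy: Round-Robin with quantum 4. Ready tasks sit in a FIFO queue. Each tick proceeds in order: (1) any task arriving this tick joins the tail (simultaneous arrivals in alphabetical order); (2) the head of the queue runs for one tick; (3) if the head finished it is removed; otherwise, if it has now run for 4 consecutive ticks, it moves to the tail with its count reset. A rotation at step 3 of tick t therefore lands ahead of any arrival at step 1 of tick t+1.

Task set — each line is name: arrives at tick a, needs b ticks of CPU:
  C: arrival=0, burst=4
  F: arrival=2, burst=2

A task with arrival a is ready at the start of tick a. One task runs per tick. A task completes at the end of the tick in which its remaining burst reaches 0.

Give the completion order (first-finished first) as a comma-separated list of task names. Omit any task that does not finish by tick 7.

completion order = C, F

t=0: queue=[C] q_used=0 → run C
t=1: queue=[C] q_used=1 → run C
t=2: queue=[C,F] q_used=2 → run C
t=3: queue=[C,F] q_used=3 → run C
t=4: queue=[F] q_used=0 → run F
t=5: queue=[F] q_used=1 → run F
t=6: (idle)
t=7: (idle)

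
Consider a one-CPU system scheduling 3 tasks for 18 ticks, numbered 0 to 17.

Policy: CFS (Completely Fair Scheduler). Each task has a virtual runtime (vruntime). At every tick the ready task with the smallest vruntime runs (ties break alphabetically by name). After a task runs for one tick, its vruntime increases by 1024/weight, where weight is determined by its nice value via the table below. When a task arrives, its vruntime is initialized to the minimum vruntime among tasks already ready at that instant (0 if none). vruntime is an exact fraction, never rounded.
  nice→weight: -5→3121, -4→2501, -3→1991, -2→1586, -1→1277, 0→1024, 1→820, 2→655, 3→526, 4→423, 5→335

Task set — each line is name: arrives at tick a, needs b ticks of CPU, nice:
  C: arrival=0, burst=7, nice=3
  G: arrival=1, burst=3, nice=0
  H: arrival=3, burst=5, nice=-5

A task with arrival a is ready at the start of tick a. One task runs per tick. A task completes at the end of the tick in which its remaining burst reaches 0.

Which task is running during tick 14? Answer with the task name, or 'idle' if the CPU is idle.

t=0: vr[C=0] → run C
t=1: vr[C=512/263 G=512/263] → run C
t=2: vr[C=1024/263 G=512/263] → run G
t=3: vr[C=1024/263 G=775/263 H=775/263] → run G
t=4: vr[C=1024/263 G=1038/263 H=775/263] → run H
t=5: vr[C=1024/263 G=1038/263 H=2688087/820823] → run H
t=6: vr[C=1024/263 G=1038/263 H=2957399/820823] → run H
t=7: vr[C=1024/263 G=1038/263 H=3226711/820823] → run C
t=8: vr[C=1536/263 G=1038/263 H=3226711/820823] → run H
t=9: vr[C=1536/263 G=1038/263 H=3496023/820823] → run G
t=10: vr[C=1536/263 H=3496023/820823] → run H
t=11: vr[C=1536/263] → run C
t=12: vr[C=2048/263] → run C
t=13: vr[C=2560/263] → run C
t=14: vr[C=3072/263] → run C
t=15: (idle)
t=16: (idle)
t=17: (idle)

running at tick 14 = C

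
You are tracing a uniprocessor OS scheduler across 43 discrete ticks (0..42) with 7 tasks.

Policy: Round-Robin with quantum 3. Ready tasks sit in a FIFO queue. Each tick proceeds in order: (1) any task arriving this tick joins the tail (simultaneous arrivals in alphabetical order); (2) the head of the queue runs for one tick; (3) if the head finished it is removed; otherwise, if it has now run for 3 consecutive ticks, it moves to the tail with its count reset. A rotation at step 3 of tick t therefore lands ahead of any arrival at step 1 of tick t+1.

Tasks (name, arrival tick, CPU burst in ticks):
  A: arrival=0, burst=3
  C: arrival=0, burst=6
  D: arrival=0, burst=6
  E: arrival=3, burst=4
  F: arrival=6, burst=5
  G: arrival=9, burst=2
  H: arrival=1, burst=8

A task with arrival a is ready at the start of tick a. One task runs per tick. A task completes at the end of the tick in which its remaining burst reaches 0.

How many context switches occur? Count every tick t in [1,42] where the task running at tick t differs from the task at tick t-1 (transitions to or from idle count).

context switches = 13

t=0: queue=[A,C,D] q_used=0 → run A
t=1: queue=[A,C,D,H] q_used=1 → run A
t=2: queue=[A,C,D,H] q_used=2 → run A
t=3: queue=[C,D,H,E] q_used=0 → run C
t=4: queue=[C,D,H,E] q_used=1 → run C
t=5: queue=[C,D,H,E] q_used=2 → run C
t=6: queue=[D,H,E,C,F] q_used=0 → run D
t=7: queue=[D,H,E,C,F] q_used=1 → run D
t=8: queue=[D,H,E,C,F] q_used=2 → run D
t=9: queue=[H,E,C,F,D,G] q_used=0 → run H
t=10: queue=[H,E,C,F,D,G] q_used=1 → run H
t=11: queue=[H,E,C,F,D,G] q_used=2 → run H
t=12: queue=[E,C,F,D,G,H] q_used=0 → run E
t=13: queue=[E,C,F,D,G,H] q_used=1 → run E
t=14: queue=[E,C,F,D,G,H] q_used=2 → run E
t=15: queue=[C,F,D,G,H,E] q_used=0 → run C
t=16: queue=[C,F,D,G,H,E] q_used=1 → run C
t=17: queue=[C,F,D,G,H,E] q_used=2 → run C
t=18: queue=[F,D,G,H,E] q_used=0 → run F
t=19: queue=[F,D,G,H,E] q_used=1 → run F
t=20: queue=[F,D,G,H,E] q_used=2 → run F
t=21: queue=[D,G,H,E,F] q_used=0 → run D
t=22: queue=[D,G,H,E,F] q_used=1 → run D
t=23: queue=[D,G,H,E,F] q_used=2 → run D
t=24: queue=[G,H,E,F] q_used=0 → run G
t=25: queue=[G,H,E,F] q_used=1 → run G
t=26: queue=[H,E,F] q_used=0 → run H
t=27: queue=[H,E,F] q_used=1 → run H
t=28: queue=[H,E,F] q_used=2 → run H
t=29: queue=[E,F,H] q_used=0 → run E
t=30: queue=[F,H] q_used=0 → run F
t=31: queue=[F,H] q_used=1 → run F
t=32: queue=[H] q_used=0 → run H
t=33: queue=[H] q_used=1 → run H
t=34: (idle)
t=35: (idle)
t=36: (idle)
t=37: (idle)
t=38: (idle)
t=39: (idle)
t=40: (idle)
t=41: (idle)
t=42: (idle)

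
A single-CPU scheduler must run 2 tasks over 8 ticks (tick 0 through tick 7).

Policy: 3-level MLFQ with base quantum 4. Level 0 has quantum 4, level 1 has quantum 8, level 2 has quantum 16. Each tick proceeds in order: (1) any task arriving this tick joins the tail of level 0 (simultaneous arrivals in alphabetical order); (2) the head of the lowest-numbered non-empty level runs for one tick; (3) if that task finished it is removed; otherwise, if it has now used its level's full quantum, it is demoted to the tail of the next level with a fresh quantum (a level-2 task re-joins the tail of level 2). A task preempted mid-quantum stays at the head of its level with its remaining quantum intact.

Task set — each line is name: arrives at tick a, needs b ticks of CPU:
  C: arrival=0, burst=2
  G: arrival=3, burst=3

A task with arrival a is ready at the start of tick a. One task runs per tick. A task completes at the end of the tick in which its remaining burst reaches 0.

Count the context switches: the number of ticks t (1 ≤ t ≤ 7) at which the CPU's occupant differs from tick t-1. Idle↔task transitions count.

context switches = 3

t=0: L0/L1/L2 = C/-/- → run C
t=1: L0/L1/L2 = C/-/- → run C
t=2: (idle)
t=3: L0/L1/L2 = G/-/- → run G
t=4: L0/L1/L2 = G/-/- → run G
t=5: L0/L1/L2 = G/-/- → run G
t=6: (idle)
t=7: (idle)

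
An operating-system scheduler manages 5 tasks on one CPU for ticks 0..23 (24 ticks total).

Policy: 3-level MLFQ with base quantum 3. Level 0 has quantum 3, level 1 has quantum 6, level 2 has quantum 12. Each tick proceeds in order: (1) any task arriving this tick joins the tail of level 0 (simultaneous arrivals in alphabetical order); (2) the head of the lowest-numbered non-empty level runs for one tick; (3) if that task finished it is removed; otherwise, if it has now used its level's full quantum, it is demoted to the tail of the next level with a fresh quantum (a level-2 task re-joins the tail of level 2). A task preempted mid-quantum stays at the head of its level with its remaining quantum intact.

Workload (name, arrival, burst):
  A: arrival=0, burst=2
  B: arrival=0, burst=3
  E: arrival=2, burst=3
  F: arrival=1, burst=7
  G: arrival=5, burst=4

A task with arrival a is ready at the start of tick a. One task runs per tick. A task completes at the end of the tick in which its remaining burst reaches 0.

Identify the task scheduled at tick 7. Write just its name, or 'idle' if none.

running at tick 7 = F

t=0: L0/L1/L2 = AB/-/- → run A
t=1: L0/L1/L2 = ABF/-/- → run A
t=2: L0/L1/L2 = BFE/-/- → run B
t=3: L0/L1/L2 = BFE/-/- → run B
t=4: L0/L1/L2 = BFE/-/- → run B
t=5: L0/L1/L2 = FEG/-/- → run F
t=6: L0/L1/L2 = FEG/-/- → run F
t=7: L0/L1/L2 = FEG/-/- → run F
t=8: L0/L1/L2 = EG/F/- → run E
t=9: L0/L1/L2 = EG/F/- → run E
t=10: L0/L1/L2 = EG/F/- → run E
t=11: L0/L1/L2 = G/F/- → run G
t=12: L0/L1/L2 = G/F/- → run G
t=13: L0/L1/L2 = G/F/- → run G
t=14: L0/L1/L2 = -/FG/- → run F
t=15: L0/L1/L2 = -/FG/- → run F
t=16: L0/L1/L2 = -/FG/- → run F
t=17: L0/L1/L2 = -/FG/- → run F
t=18: L0/L1/L2 = -/G/- → run G
t=19: (idle)
t=20: (idle)
t=21: (idle)
t=22: (idle)
t=23: (idle)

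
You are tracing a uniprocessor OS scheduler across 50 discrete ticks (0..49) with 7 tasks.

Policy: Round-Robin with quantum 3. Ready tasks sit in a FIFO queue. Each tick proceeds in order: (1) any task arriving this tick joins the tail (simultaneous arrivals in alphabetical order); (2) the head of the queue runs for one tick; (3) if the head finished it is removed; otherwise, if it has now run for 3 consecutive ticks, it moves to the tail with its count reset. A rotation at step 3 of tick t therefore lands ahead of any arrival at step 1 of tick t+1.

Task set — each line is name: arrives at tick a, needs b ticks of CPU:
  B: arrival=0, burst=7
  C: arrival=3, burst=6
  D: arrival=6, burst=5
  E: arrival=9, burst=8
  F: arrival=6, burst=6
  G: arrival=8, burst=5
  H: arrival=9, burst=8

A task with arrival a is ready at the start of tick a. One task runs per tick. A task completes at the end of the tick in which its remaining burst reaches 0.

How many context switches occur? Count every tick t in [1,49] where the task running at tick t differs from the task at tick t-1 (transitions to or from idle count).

context switches = 16

t=0: queue=[B] q_used=0 → run B
t=1: queue=[B] q_used=1 → run B
t=2: queue=[B] q_used=2 → run B
t=3: queue=[B,C] q_used=0 → run B
t=4: queue=[B,C] q_used=1 → run B
t=5: queue=[B,C] q_used=2 → run B
t=6: queue=[C,B,D,F] q_used=0 → run C
t=7: queue=[C,B,D,F] q_used=1 → run C
t=8: queue=[C,B,D,F,G] q_used=2 → run C
t=9: queue=[B,D,F,G,C,E,H] q_used=0 → run B
t=10: queue=[D,F,G,C,E,H] q_used=0 → run D
t=11: queue=[D,F,G,C,E,H] q_used=1 → run D
t=12: queue=[D,F,G,C,E,H] q_used=2 → run D
t=13: queue=[F,G,C,E,H,D] q_used=0 → run F
t=14: queue=[F,G,C,E,H,D] q_used=1 → run F
t=15: queue=[F,G,C,E,H,D] q_used=2 → run F
t=16: queue=[G,C,E,H,D,F] q_used=0 → run G
t=17: queue=[G,C,E,H,D,F] q_used=1 → run G
t=18: queue=[G,C,E,H,D,F] q_used=2 → run G
t=19: queue=[C,E,H,D,F,G] q_used=0 → run C
t=20: queue=[C,E,H,D,F,G] q_used=1 → run C
t=21: queue=[C,E,H,D,F,G] q_used=2 → run C
t=22: queue=[E,H,D,F,G] q_used=0 → run E
t=23: queue=[E,H,D,F,G] q_used=1 → run E
t=24: queue=[E,H,D,F,G] q_used=2 → run E
t=25: queue=[H,D,F,G,E] q_used=0 → run H
t=26: queue=[H,D,F,G,E] q_used=1 → run H
t=27: queue=[H,D,F,G,E] q_used=2 → run H
t=28: queue=[D,F,G,E,H] q_used=0 → run D
t=29: queue=[D,F,G,E,H] q_used=1 → run D
t=30: queue=[F,G,E,H] q_used=0 → run F
t=31: queue=[F,G,E,H] q_used=1 → run F
t=32: queue=[F,G,E,H] q_used=2 → run F
t=33: queue=[G,E,H] q_used=0 → run G
t=34: queue=[G,E,H] q_used=1 → run G
t=35: queue=[E,H] q_used=0 → run E
t=36: queue=[E,H] q_used=1 → run E
t=37: queue=[E,H] q_used=2 → run E
t=38: queue=[H,E] q_used=0 → run H
t=39: queue=[H,E] q_used=1 → run H
t=40: queue=[H,E] q_used=2 → run H
t=41: queue=[E,H] q_used=0 → run E
t=42: queue=[E,H] q_used=1 → run E
t=43: queue=[H] q_used=0 → run H
t=44: queue=[H] q_used=1 → run H
t=45: (idle)
t=46: (idle)
t=47: (idle)
t=48: (idle)
t=49: (idle)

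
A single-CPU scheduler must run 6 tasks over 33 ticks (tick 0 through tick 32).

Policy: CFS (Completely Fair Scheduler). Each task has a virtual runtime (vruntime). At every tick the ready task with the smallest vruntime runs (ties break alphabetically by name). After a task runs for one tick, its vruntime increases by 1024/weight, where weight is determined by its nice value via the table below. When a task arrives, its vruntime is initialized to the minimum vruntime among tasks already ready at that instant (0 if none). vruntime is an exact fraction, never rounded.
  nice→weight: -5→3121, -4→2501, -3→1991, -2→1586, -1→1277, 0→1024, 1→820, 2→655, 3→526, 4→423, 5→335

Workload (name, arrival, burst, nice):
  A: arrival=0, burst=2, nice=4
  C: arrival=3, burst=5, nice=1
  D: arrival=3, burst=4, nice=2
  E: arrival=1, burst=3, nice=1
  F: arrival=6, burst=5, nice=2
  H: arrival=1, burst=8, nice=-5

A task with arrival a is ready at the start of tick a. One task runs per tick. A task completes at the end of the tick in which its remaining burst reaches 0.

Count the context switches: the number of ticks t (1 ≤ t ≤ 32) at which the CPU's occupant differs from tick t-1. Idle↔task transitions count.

t=0: vr[A=0] → run A
t=1: vr[A=1024/423 E=1024/423 H=1024/423] → run A
t=2: vr[E=1024/423 H=1024/423] → run E
t=3: vr[C=1024/423 D=1024/423 E=318208/86715 H=1024/423] → run C
t=4: vr[C=318208/86715 D=1024/423 E=318208/86715 H=1024/423] → run D
t=5: vr[C=318208/86715 D=1103872/277065 E=318208/86715 H=1024/423] → run H
t=6: vr[C=318208/86715 D=1103872/277065 E=318208/86715 F=3629056/1320183 H=3629056/1320183] → run F
t=7: vr[C=318208/86715 D=1103872/277065 E=318208/86715 F=3728899072/864719865 H=3629056/1320183] → run H
t=8: vr[C=318208/86715 D=1103872/277065 E=318208/86715 F=3728899072/864719865 H=4062208/1320183] → run H
t=9: vr[C=318208/86715 D=1103872/277065 E=318208/86715 F=3728899072/864719865 H=4495360/1320183] → run H
t=10: vr[C=318208/86715 D=1103872/277065 E=318208/86715 F=3728899072/864719865 H=4928512/1320183] → run C
t=11: vr[C=426496/86715 D=1103872/277065 E=318208/86715 F=3728899072/864719865 H=4928512/1320183] → run E
t=12: vr[C=426496/86715 D=1103872/277065 E=426496/86715 F=3728899072/864719865 H=4928512/1320183] → run H
t=13: vr[C=426496/86715 D=1103872/277065 E=426496/86715 F=3728899072/864719865 H=5361664/1320183] → run D
t=14: vr[C=426496/86715 D=1537024/277065 E=426496/86715 F=3728899072/864719865 H=5361664/1320183] → run H
t=15: vr[C=426496/86715 D=1537024/277065 E=426496/86715 F=3728899072/864719865 H=5794816/1320183] → run F
t=16: vr[C=426496/86715 D=1537024/277065 E=426496/86715 F=5080766464/864719865 H=5794816/1320183] → run H
t=17: vr[C=426496/86715 D=1537024/277065 E=426496/86715 F=5080766464/864719865 H=6227968/1320183] → run H
t=18: vr[C=426496/86715 D=1537024/277065 E=426496/86715 F=5080766464/864719865] → run C
t=19: vr[C=534784/86715 D=1537024/277065 E=426496/86715 F=5080766464/864719865] → run E
t=20: vr[C=534784/86715 D=1537024/277065 F=5080766464/864719865] → run D
t=21: vr[C=534784/86715 D=1970176/277065 F=5080766464/864719865] → run F
t=22: vr[C=534784/86715 D=1970176/277065 F=6432633856/864719865] → run C
t=23: vr[C=643072/86715 D=1970176/277065 F=6432633856/864719865] → run D
t=24: vr[C=643072/86715 F=6432633856/864719865] → run C
t=25: vr[F=6432633856/864719865] → run F
t=26: vr[F=7784501248/864719865] → run F
t=27: (idle)
t=28: (idle)
t=29: (idle)
t=30: (idle)
t=31: (idle)
t=32: (idle)

context switches = 22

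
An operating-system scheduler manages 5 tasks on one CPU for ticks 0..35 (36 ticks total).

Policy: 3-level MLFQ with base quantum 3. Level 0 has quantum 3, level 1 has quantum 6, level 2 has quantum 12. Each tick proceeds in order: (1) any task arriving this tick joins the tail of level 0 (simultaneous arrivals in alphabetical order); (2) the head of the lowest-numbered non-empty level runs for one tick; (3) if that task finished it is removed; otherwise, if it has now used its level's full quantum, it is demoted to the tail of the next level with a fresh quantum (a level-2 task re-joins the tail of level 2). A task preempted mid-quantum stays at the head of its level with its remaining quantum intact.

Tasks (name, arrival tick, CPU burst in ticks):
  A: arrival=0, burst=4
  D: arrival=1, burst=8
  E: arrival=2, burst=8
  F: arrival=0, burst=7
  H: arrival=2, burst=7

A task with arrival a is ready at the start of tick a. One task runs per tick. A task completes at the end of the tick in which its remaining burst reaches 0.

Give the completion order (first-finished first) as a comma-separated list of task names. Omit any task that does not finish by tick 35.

completion order = A, F, D, E, H

t=0: L0/L1/L2 = AF/-/- → run A
t=1: L0/L1/L2 = AFD/-/- → run A
t=2: L0/L1/L2 = AFDEH/-/- → run A
t=3: L0/L1/L2 = FDEH/A/- → run F
t=4: L0/L1/L2 = FDEH/A/- → run F
t=5: L0/L1/L2 = FDEH/A/- → run F
t=6: L0/L1/L2 = DEH/AF/- → run D
t=7: L0/L1/L2 = DEH/AF/- → run D
t=8: L0/L1/L2 = DEH/AF/- → run D
t=9: L0/L1/L2 = EH/AFD/- → run E
t=10: L0/L1/L2 = EH/AFD/- → run E
t=11: L0/L1/L2 = EH/AFD/- → run E
t=12: L0/L1/L2 = H/AFDE/- → run H
t=13: L0/L1/L2 = H/AFDE/- → run H
t=14: L0/L1/L2 = H/AFDE/- → run H
t=15: L0/L1/L2 = -/AFDEH/- → run A
t=16: L0/L1/L2 = -/FDEH/- → run F
t=17: L0/L1/L2 = -/FDEH/- → run F
t=18: L0/L1/L2 = -/FDEH/- → run F
t=19: L0/L1/L2 = -/FDEH/- → run F
t=20: L0/L1/L2 = -/DEH/- → run D
t=21: L0/L1/L2 = -/DEH/- → run D
t=22: L0/L1/L2 = -/DEH/- → run D
t=23: L0/L1/L2 = -/DEH/- → run D
t=24: L0/L1/L2 = -/DEH/- → run D
t=25: L0/L1/L2 = -/EH/- → run E
t=26: L0/L1/L2 = -/EH/- → run E
t=27: L0/L1/L2 = -/EH/- → run E
t=28: L0/L1/L2 = -/EH/- → run E
t=29: L0/L1/L2 = -/EH/- → run E
t=30: L0/L1/L2 = -/H/- → run H
t=31: L0/L1/L2 = -/H/- → run H
t=32: L0/L1/L2 = -/H/- → run H
t=33: L0/L1/L2 = -/H/- → run H
t=34: (idle)
t=35: (idle)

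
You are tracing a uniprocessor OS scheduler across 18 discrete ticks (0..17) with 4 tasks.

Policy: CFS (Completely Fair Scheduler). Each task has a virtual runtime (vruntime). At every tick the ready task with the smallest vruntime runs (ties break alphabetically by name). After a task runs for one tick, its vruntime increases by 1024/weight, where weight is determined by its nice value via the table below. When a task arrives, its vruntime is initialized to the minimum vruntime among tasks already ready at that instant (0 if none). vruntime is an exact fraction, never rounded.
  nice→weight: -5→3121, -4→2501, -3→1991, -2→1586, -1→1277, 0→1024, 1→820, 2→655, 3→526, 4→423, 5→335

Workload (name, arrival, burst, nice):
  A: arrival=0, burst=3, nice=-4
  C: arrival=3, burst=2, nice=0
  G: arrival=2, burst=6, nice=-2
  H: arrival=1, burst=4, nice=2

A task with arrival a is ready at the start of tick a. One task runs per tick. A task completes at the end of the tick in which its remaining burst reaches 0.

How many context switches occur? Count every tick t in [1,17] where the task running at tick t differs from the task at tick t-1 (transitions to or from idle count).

t=0: vr[A=0] → run A
t=1: vr[A=1024/2501 H=1024/2501] → run A
t=2: vr[A=2048/2501 G=1024/2501 H=1024/2501] → run G
t=3: vr[A=2048/2501 C=1024/2501 G=34304/32513 H=1024/2501] → run C
t=4: vr[A=2048/2501 C=3525/2501 G=34304/32513 H=1024/2501] → run H
t=5: vr[A=2048/2501 C=3525/2501 G=34304/32513 H=3231744/1638155] → run A
t=6: vr[C=3525/2501 G=34304/32513 H=3231744/1638155] → run G
t=7: vr[C=3525/2501 G=55296/32513 H=3231744/1638155] → run C
t=8: vr[G=55296/32513 H=3231744/1638155] → run G
t=9: vr[G=76288/32513 H=3231744/1638155] → run H
t=10: vr[G=76288/32513 H=5792768/1638155] → run G
t=11: vr[G=97280/32513 H=5792768/1638155] → run G
t=12: vr[G=118272/32513 H=5792768/1638155] → run H
t=13: vr[G=118272/32513 H=8353792/1638155] → run G
t=14: vr[H=8353792/1638155] → run H
t=15: (idle)
t=16: (idle)
t=17: (idle)

context switches = 13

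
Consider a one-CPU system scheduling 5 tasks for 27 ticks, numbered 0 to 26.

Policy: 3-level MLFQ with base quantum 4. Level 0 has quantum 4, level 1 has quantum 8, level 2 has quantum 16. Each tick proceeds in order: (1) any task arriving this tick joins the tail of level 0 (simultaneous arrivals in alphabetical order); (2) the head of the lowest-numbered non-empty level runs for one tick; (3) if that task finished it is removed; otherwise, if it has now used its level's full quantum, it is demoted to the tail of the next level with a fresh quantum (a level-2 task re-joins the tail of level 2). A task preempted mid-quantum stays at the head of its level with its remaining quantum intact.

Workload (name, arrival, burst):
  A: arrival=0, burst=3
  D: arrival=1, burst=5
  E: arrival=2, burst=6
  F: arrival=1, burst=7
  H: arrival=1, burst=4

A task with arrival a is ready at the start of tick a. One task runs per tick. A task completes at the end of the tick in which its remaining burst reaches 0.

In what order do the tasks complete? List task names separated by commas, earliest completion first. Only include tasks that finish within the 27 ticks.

completion order = A, H, D, F, E

t=0: L0/L1/L2 = A/-/- → run A
t=1: L0/L1/L2 = ADFH/-/- → run A
t=2: L0/L1/L2 = ADFHE/-/- → run A
t=3: L0/L1/L2 = DFHE/-/- → run D
t=4: L0/L1/L2 = DFHE/-/- → run D
t=5: L0/L1/L2 = DFHE/-/- → run D
t=6: L0/L1/L2 = DFHE/-/- → run D
t=7: L0/L1/L2 = FHE/D/- → run F
t=8: L0/L1/L2 = FHE/D/- → run F
t=9: L0/L1/L2 = FHE/D/- → run F
t=10: L0/L1/L2 = FHE/D/- → run F
t=11: L0/L1/L2 = HE/DF/- → run H
t=12: L0/L1/L2 = HE/DF/- → run H
t=13: L0/L1/L2 = HE/DF/- → run H
t=14: L0/L1/L2 = HE/DF/- → run H
t=15: L0/L1/L2 = E/DF/- → run E
t=16: L0/L1/L2 = E/DF/- → run E
t=17: L0/L1/L2 = E/DF/- → run E
t=18: L0/L1/L2 = E/DF/- → run E
t=19: L0/L1/L2 = -/DFE/- → run D
t=20: L0/L1/L2 = -/FE/- → run F
t=21: L0/L1/L2 = -/FE/- → run F
t=22: L0/L1/L2 = -/FE/- → run F
t=23: L0/L1/L2 = -/E/- → run E
t=24: L0/L1/L2 = -/E/- → run E
t=25: (idle)
t=26: (idle)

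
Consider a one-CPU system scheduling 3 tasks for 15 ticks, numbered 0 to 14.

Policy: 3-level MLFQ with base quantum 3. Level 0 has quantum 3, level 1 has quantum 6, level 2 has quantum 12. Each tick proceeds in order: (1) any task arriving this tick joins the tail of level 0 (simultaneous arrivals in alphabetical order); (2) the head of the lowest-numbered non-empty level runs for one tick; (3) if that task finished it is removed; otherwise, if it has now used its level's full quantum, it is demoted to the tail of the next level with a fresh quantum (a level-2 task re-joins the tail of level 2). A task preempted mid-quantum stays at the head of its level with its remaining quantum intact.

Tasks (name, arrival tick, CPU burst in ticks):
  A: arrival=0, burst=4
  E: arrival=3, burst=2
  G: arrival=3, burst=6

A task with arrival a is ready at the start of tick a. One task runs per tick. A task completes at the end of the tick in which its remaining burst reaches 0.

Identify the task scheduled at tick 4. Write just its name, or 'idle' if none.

running at tick 4 = E

t=0: L0/L1/L2 = A/-/- → run A
t=1: L0/L1/L2 = A/-/- → run A
t=2: L0/L1/L2 = A/-/- → run A
t=3: L0/L1/L2 = EG/A/- → run E
t=4: L0/L1/L2 = EG/A/- → run E
t=5: L0/L1/L2 = G/A/- → run G
t=6: L0/L1/L2 = G/A/- → run G
t=7: L0/L1/L2 = G/A/- → run G
t=8: L0/L1/L2 = -/AG/- → run A
t=9: L0/L1/L2 = -/G/- → run G
t=10: L0/L1/L2 = -/G/- → run G
t=11: L0/L1/L2 = -/G/- → run G
t=12: (idle)
t=13: (idle)
t=14: (idle)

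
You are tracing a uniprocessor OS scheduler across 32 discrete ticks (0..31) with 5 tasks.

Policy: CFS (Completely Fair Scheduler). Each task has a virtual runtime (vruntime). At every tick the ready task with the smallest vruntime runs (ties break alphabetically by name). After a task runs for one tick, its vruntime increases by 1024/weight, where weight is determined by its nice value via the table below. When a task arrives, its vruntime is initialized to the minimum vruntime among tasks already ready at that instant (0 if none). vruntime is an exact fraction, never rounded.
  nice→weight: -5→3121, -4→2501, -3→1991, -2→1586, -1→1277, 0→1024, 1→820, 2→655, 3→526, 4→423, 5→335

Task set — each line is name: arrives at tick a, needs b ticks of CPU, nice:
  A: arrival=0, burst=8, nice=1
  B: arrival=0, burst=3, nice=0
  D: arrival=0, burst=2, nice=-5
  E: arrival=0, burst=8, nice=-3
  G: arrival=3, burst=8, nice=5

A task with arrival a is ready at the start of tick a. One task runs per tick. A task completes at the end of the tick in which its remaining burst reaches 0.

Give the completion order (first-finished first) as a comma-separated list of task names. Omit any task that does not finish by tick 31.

t=0: vr[A=0 B=0 D=0 E=0] → run A
t=1: vr[A=256/205 B=0 D=0 E=0] → run B
t=2: vr[A=256/205 B=1 D=0 E=0] → run D
t=3: vr[A=256/205 B=1 D=1024/3121 E=0 G=0] → run E
t=4: vr[A=256/205 B=1 D=1024/3121 E=1024/1991 G=0] → run G
t=5: vr[A=256/205 B=1 D=1024/3121 E=1024/1991 G=1024/335] → run D
t=6: vr[A=256/205 B=1 E=1024/1991 G=1024/335] → run E
t=7: vr[A=256/205 B=1 E=2048/1991 G=1024/335] → run B
t=8: vr[A=256/205 B=2 E=2048/1991 G=1024/335] → run E
t=9: vr[A=256/205 B=2 E=3072/1991 G=1024/335] → run A
t=10: vr[A=512/205 B=2 E=3072/1991 G=1024/335] → run E
t=11: vr[A=512/205 B=2 E=4096/1991 G=1024/335] → run B
t=12: vr[A=512/205 E=4096/1991 G=1024/335] → run E
t=13: vr[A=512/205 E=5120/1991 G=1024/335] → run A
t=14: vr[A=768/205 E=5120/1991 G=1024/335] → run E
t=15: vr[A=768/205 E=6144/1991 G=1024/335] → run G
t=16: vr[A=768/205 E=6144/1991 G=2048/335] → run E
t=17: vr[A=768/205 E=7168/1991 G=2048/335] → run E
t=18: vr[A=768/205 G=2048/335] → run A
t=19: vr[A=1024/205 G=2048/335] → run A
t=20: vr[A=256/41 G=2048/335] → run G
t=21: vr[A=256/41 G=3072/335] → run A
t=22: vr[A=1536/205 G=3072/335] → run A
t=23: vr[A=1792/205 G=3072/335] → run A
t=24: vr[G=3072/335] → run G
t=25: vr[G=4096/335] → run G
t=26: vr[G=1024/67] → run G
t=27: vr[G=6144/335] → run G
t=28: vr[G=7168/335] → run G
t=29: (idle)
t=30: (idle)
t=31: (idle)

completion order = D, B, E, A, G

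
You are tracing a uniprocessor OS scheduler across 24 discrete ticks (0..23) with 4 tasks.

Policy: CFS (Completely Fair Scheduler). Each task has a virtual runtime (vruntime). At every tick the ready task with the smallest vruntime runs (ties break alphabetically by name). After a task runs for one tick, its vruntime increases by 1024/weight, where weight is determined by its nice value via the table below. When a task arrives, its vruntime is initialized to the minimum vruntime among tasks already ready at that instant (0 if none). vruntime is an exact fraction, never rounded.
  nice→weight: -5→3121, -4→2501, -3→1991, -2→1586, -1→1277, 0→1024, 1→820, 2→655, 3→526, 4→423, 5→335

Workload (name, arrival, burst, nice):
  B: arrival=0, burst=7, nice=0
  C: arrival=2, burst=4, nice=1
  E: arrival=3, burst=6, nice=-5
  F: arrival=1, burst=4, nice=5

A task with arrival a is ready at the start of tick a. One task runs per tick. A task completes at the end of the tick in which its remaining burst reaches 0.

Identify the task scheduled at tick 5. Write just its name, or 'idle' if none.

running at tick 5 = E

t=0: vr[B=0] → run B
t=1: vr[B=1 F=1] → run B
t=2: vr[B=2 C=1 F=1] → run C
t=3: vr[B=2 C=461/205 E=1 F=1] → run E
t=4: vr[B=2 C=461/205 E=4145/3121 F=1] → run F
t=5: vr[B=2 C=461/205 E=4145/3121 F=1359/335] → run E
t=6: vr[B=2 C=461/205 E=5169/3121 F=1359/335] → run E
t=7: vr[B=2 C=461/205 E=6193/3121 F=1359/335] → run E
t=8: vr[B=2 C=461/205 E=7217/3121 F=1359/335] → run B
t=9: vr[B=3 C=461/205 E=7217/3121 F=1359/335] → run C
t=10: vr[B=3 C=717/205 E=7217/3121 F=1359/335] → run E
t=11: vr[B=3 C=717/205 E=8241/3121 F=1359/335] → run E
t=12: vr[B=3 C=717/205 F=1359/335] → run B
t=13: vr[B=4 C=717/205 F=1359/335] → run C
t=14: vr[B=4 C=973/205 F=1359/335] → run B
t=15: vr[B=5 C=973/205 F=1359/335] → run F
t=16: vr[B=5 C=973/205 F=2383/335] → run C
t=17: vr[B=5 F=2383/335] → run B
t=18: vr[B=6 F=2383/335] → run B
t=19: vr[F=2383/335] → run F
t=20: vr[F=3407/335] → run F
t=21: (idle)
t=22: (idle)
t=23: (idle)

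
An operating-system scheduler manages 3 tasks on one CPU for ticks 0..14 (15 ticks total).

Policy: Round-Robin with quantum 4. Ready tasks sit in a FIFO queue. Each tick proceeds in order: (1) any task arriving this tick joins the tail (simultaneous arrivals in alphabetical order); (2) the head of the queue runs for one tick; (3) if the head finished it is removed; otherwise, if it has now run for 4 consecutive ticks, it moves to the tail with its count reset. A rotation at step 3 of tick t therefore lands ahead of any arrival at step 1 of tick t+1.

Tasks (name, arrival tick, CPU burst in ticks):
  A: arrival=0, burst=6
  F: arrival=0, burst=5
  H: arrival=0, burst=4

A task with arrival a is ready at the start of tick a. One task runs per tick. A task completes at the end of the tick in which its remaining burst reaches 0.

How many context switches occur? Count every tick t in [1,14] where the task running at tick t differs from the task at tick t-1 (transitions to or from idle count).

context switches = 4

t=0: queue=[A,F,H] q_used=0 → run A
t=1: queue=[A,F,H] q_used=1 → run A
t=2: queue=[A,F,H] q_used=2 → run A
t=3: queue=[A,F,H] q_used=3 → run A
t=4: queue=[F,H,A] q_used=0 → run F
t=5: queue=[F,H,A] q_used=1 → run F
t=6: queue=[F,H,A] q_used=2 → run F
t=7: queue=[F,H,A] q_used=3 → run F
t=8: queue=[H,A,F] q_used=0 → run H
t=9: queue=[H,A,F] q_used=1 → run H
t=10: queue=[H,A,F] q_used=2 → run H
t=11: queue=[H,A,F] q_used=3 → run H
t=12: queue=[A,F] q_used=0 → run A
t=13: queue=[A,F] q_used=1 → run A
t=14: queue=[F] q_used=0 → run F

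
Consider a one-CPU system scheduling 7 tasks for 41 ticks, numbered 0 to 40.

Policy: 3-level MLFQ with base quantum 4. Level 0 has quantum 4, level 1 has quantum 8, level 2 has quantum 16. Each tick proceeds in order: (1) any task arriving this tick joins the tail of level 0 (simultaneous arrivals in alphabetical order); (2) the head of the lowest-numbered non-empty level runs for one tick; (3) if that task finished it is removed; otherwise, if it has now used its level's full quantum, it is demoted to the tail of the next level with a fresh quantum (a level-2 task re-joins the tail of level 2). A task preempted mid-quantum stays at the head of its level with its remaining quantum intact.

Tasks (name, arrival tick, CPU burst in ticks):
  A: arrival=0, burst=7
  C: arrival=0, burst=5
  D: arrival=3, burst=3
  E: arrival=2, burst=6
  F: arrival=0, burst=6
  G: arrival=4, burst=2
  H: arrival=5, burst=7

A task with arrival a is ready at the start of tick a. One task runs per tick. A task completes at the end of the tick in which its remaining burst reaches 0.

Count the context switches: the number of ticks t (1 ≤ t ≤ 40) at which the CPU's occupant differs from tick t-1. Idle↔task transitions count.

t=0: L0/L1/L2 = ACF/-/- → run A
t=1: L0/L1/L2 = ACF/-/- → run A
t=2: L0/L1/L2 = ACFE/-/- → run A
t=3: L0/L1/L2 = ACFED/-/- → run A
t=4: L0/L1/L2 = CFEDG/A/- → run C
t=5: L0/L1/L2 = CFEDGH/A/- → run C
t=6: L0/L1/L2 = CFEDGH/A/- → run C
t=7: L0/L1/L2 = CFEDGH/A/- → run C
t=8: L0/L1/L2 = FEDGH/AC/- → run F
t=9: L0/L1/L2 = FEDGH/AC/- → run F
t=10: L0/L1/L2 = FEDGH/AC/- → run F
t=11: L0/L1/L2 = FEDGH/AC/- → run F
t=12: L0/L1/L2 = EDGH/ACF/- → run E
t=13: L0/L1/L2 = EDGH/ACF/- → run E
t=14: L0/L1/L2 = EDGH/ACF/- → run E
t=15: L0/L1/L2 = EDGH/ACF/- → run E
t=16: L0/L1/L2 = DGH/ACFE/- → run D
t=17: L0/L1/L2 = DGH/ACFE/- → run D
t=18: L0/L1/L2 = DGH/ACFE/- → run D
t=19: L0/L1/L2 = GH/ACFE/- → run G
t=20: L0/L1/L2 = GH/ACFE/- → run G
t=21: L0/L1/L2 = H/ACFE/- → run H
t=22: L0/L1/L2 = H/ACFE/- → run H
t=23: L0/L1/L2 = H/ACFE/- → run H
t=24: L0/L1/L2 = H/ACFE/- → run H
t=25: L0/L1/L2 = -/ACFEH/- → run A
t=26: L0/L1/L2 = -/ACFEH/- → run A
t=27: L0/L1/L2 = -/ACFEH/- → run A
t=28: L0/L1/L2 = -/CFEH/- → run C
t=29: L0/L1/L2 = -/FEH/- → run F
t=30: L0/L1/L2 = -/FEH/- → run F
t=31: L0/L1/L2 = -/EH/- → run E
t=32: L0/L1/L2 = -/EH/- → run E
t=33: L0/L1/L2 = -/H/- → run H
t=34: L0/L1/L2 = -/H/- → run H
t=35: L0/L1/L2 = -/H/- → run H
t=36: (idle)
t=37: (idle)
t=38: (idle)
t=39: (idle)
t=40: (idle)

context switches = 12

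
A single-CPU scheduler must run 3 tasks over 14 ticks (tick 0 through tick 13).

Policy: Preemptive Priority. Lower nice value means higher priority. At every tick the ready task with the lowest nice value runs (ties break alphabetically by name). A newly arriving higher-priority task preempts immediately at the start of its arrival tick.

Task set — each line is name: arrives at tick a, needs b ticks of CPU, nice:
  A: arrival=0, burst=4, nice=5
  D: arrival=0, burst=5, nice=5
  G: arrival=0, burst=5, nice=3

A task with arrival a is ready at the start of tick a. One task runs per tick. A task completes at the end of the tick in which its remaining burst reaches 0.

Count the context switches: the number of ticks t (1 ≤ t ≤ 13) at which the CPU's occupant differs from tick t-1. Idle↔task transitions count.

t=0: ready={A,D,G} → run G
t=1: ready={A,D,G} → run G
t=2: ready={A,D,G} → run G
t=3: ready={A,D,G} → run G
t=4: ready={A,D,G} → run G
t=5: ready={A,D} → run A
t=6: ready={A,D} → run A
t=7: ready={A,D} → run A
t=8: ready={A,D} → run A
t=9: ready={D} → run D
t=10: ready={D} → run D
t=11: ready={D} → run D
t=12: ready={D} → run D
t=13: ready={D} → run D

context switches = 2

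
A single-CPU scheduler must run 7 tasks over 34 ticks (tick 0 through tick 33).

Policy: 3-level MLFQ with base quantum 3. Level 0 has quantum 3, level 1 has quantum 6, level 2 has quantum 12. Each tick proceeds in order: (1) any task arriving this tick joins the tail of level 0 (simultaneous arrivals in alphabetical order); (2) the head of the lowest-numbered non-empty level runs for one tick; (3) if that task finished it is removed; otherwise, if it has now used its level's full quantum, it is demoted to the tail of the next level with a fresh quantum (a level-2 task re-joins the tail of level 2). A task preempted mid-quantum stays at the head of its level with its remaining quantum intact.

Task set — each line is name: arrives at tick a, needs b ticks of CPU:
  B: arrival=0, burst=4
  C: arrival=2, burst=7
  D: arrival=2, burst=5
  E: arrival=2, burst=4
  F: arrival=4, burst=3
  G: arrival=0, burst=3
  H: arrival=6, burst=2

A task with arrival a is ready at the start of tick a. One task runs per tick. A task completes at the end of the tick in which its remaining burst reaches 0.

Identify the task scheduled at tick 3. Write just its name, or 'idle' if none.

running at tick 3 = G

t=0: L0/L1/L2 = BG/-/- → run B
t=1: L0/L1/L2 = BG/-/- → run B
t=2: L0/L1/L2 = BGCDE/-/- → run B
t=3: L0/L1/L2 = GCDE/B/- → run G
t=4: L0/L1/L2 = GCDEF/B/- → run G
t=5: L0/L1/L2 = GCDEF/B/- → run G
t=6: L0/L1/L2 = CDEFH/B/- → run C
t=7: L0/L1/L2 = CDEFH/B/- → run C
t=8: L0/L1/L2 = CDEFH/B/- → run C
t=9: L0/L1/L2 = DEFH/BC/- → run D
t=10: L0/L1/L2 = DEFH/BC/- → run D
t=11: L0/L1/L2 = DEFH/BC/- → run D
t=12: L0/L1/L2 = EFH/BCD/- → run E
t=13: L0/L1/L2 = EFH/BCD/- → run E
t=14: L0/L1/L2 = EFH/BCD/- → run E
t=15: L0/L1/L2 = FH/BCDE/- → run F
t=16: L0/L1/L2 = FH/BCDE/- → run F
t=17: L0/L1/L2 = FH/BCDE/- → run F
t=18: L0/L1/L2 = H/BCDE/- → run H
t=19: L0/L1/L2 = H/BCDE/- → run H
t=20: L0/L1/L2 = -/BCDE/- → run B
t=21: L0/L1/L2 = -/CDE/- → run C
t=22: L0/L1/L2 = -/CDE/- → run C
t=23: L0/L1/L2 = -/CDE/- → run C
t=24: L0/L1/L2 = -/CDE/- → run C
t=25: L0/L1/L2 = -/DE/- → run D
t=26: L0/L1/L2 = -/DE/- → run D
t=27: L0/L1/L2 = -/E/- → run E
t=28: (idle)
t=29: (idle)
t=30: (idle)
t=31: (idle)
t=32: (idle)
t=33: (idle)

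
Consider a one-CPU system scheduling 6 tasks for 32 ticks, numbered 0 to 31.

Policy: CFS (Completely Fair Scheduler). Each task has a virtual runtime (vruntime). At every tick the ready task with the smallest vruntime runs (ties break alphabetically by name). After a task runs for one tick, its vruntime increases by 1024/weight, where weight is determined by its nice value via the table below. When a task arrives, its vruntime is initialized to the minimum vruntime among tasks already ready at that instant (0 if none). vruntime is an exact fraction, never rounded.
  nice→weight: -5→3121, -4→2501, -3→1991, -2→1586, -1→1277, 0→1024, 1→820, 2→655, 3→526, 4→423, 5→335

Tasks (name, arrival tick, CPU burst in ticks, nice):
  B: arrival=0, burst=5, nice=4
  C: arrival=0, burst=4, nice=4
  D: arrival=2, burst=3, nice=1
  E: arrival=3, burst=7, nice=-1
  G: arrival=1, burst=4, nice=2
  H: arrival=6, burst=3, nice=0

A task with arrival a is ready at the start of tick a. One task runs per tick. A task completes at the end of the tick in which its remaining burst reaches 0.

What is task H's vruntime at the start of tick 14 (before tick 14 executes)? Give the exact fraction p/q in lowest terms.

t=0: vr[B=0 C=0] → run B
t=1: vr[B=1024/423 C=0 G=0] → run C
t=2: vr[B=1024/423 C=1024/423 D=0 G=0] → run D
t=3: vr[B=1024/423 C=1024/423 D=256/205 E=0 G=0] → run E
t=4: vr[B=1024/423 C=1024/423 D=256/205 E=1024/1277 G=0] → run G
t=5: vr[B=1024/423 C=1024/423 D=256/205 E=1024/1277 G=1024/655] → run E
t=6: vr[B=1024/423 C=1024/423 D=256/205 E=2048/1277 G=1024/655 H=256/205] → run D
t=7: vr[B=1024/423 C=1024/423 D=512/205 E=2048/1277 G=1024/655 H=256/205] → run H
t=8: vr[B=1024/423 C=1024/423 D=512/205 E=2048/1277 G=1024/655 H=461/205] → run G
t=9: vr[B=1024/423 C=1024/423 D=512/205 E=2048/1277 G=2048/655 H=461/205] → run E
t=10: vr[B=1024/423 C=1024/423 D=512/205 E=3072/1277 G=2048/655 H=461/205] → run H
t=11: vr[B=1024/423 C=1024/423 D=512/205 E=3072/1277 G=2048/655 H=666/205] → run E
t=12: vr[B=1024/423 C=1024/423 D=512/205 E=4096/1277 G=2048/655 H=666/205] → run B
t=13: vr[B=2048/423 C=1024/423 D=512/205 E=4096/1277 G=2048/655 H=666/205] → run C
t=14: vr[B=2048/423 C=2048/423 D=512/205 E=4096/1277 G=2048/655 H=666/205] → run D
t=15: vr[B=2048/423 C=2048/423 E=4096/1277 G=2048/655 H=666/205] → run G
t=16: vr[B=2048/423 C=2048/423 E=4096/1277 G=3072/655 H=666/205] → run E
t=17: vr[B=2048/423 C=2048/423 E=5120/1277 G=3072/655 H=666/205] → run H
t=18: vr[B=2048/423 C=2048/423 E=5120/1277 G=3072/655] → run E
t=19: vr[B=2048/423 C=2048/423 E=6144/1277 G=3072/655] → run G
t=20: vr[B=2048/423 C=2048/423 E=6144/1277] → run E
t=21: vr[B=2048/423 C=2048/423] → run B
t=22: vr[B=1024/141 C=2048/423] → run C
t=23: vr[B=1024/141 C=1024/141] → run B
t=24: vr[B=4096/423 C=1024/141] → run C
t=25: vr[B=4096/423] → run B
t=26: (idle)
t=27: (idle)
t=28: (idle)
t=29: (idle)
t=30: (idle)
t=31: (idle)

vruntime(H, start of tick 14) = 666/205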